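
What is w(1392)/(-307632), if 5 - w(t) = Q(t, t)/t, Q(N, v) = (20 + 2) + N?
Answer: -2773/214111872 ≈ -1.2951e-5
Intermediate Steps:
Q(N, v) = 22 + N
w(t) = 5 - (22 + t)/t
w(1392)/(-307632) = (4 - 22/1392)/(-307632) = (4 - 22*1/1392)*(-1/307632) = (4 - 11/696)*(-1/307632) = (2773/696)*(-1/307632) = -2773/214111872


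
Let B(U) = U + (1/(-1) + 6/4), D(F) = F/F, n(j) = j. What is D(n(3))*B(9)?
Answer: 19/2 ≈ 9.5000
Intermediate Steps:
D(F) = 1
B(U) = ½ + U (B(U) = U + (1*(-1) + 6*(¼)) = U + (-1 + 3/2) = U + ½ = ½ + U)
D(n(3))*B(9) = 1*(½ + 9) = 1*(19/2) = 19/2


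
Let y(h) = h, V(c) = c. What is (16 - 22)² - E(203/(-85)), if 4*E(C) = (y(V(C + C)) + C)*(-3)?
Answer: 10413/340 ≈ 30.626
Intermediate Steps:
E(C) = -9*C/4 (E(C) = (((C + C) + C)*(-3))/4 = ((2*C + C)*(-3))/4 = ((3*C)*(-3))/4 = (-9*C)/4 = -9*C/4)
(16 - 22)² - E(203/(-85)) = (16 - 22)² - (-9)*203/(-85)/4 = (-6)² - (-9)*203*(-1/85)/4 = 36 - (-9)*(-203)/(4*85) = 36 - 1*1827/340 = 36 - 1827/340 = 10413/340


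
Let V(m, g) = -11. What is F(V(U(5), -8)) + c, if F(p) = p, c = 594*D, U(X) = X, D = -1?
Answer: -605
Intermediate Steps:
c = -594 (c = 594*(-1) = -594)
F(V(U(5), -8)) + c = -11 - 594 = -605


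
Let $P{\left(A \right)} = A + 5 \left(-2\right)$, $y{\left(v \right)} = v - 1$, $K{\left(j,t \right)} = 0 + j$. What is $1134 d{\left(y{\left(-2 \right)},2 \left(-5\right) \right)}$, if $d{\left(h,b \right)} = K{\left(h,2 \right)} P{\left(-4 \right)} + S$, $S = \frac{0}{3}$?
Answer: $47628$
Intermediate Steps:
$S = 0$ ($S = 0 \cdot \frac{1}{3} = 0$)
$K{\left(j,t \right)} = j$
$y{\left(v \right)} = -1 + v$
$P{\left(A \right)} = -10 + A$ ($P{\left(A \right)} = A - 10 = -10 + A$)
$d{\left(h,b \right)} = - 14 h$ ($d{\left(h,b \right)} = h \left(-10 - 4\right) + 0 = h \left(-14\right) + 0 = - 14 h + 0 = - 14 h$)
$1134 d{\left(y{\left(-2 \right)},2 \left(-5\right) \right)} = 1134 \left(- 14 \left(-1 - 2\right)\right) = 1134 \left(\left(-14\right) \left(-3\right)\right) = 1134 \cdot 42 = 47628$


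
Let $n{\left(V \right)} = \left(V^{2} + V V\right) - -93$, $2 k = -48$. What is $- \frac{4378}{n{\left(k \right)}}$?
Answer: $- \frac{4378}{1245} \approx -3.5165$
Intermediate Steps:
$k = -24$ ($k = \frac{1}{2} \left(-48\right) = -24$)
$n{\left(V \right)} = 93 + 2 V^{2}$ ($n{\left(V \right)} = \left(V^{2} + V^{2}\right) + 93 = 2 V^{2} + 93 = 93 + 2 V^{2}$)
$- \frac{4378}{n{\left(k \right)}} = - \frac{4378}{93 + 2 \left(-24\right)^{2}} = - \frac{4378}{93 + 2 \cdot 576} = - \frac{4378}{93 + 1152} = - \frac{4378}{1245}$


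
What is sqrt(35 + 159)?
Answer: sqrt(194) ≈ 13.928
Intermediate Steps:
sqrt(35 + 159) = sqrt(194)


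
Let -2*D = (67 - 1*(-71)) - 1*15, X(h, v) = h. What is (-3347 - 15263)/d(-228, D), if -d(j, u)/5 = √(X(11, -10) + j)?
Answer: -3722*I*√217/217 ≈ -252.67*I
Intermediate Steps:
D = -123/2 (D = -((67 - 1*(-71)) - 1*15)/2 = -((67 + 71) - 15)/2 = -(138 - 15)/2 = -½*123 = -123/2 ≈ -61.500)
d(j, u) = -5*√(11 + j)
(-3347 - 15263)/d(-228, D) = (-3347 - 15263)/((-5*√(11 - 228))) = -18610*I*√217/1085 = -3722*I*√217/217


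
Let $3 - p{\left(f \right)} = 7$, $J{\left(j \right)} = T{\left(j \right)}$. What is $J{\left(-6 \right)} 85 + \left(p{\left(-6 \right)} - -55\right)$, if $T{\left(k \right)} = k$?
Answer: $-459$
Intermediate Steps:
$J{\left(j \right)} = j$
$p{\left(f \right)} = -4$ ($p{\left(f \right)} = 3 - 7 = -4$)
$J{\left(-6 \right)} 85 + \left(p{\left(-6 \right)} - -55\right) = \left(-6\right) 85 - -51 = -510 + \left(-4 + 55\right) = -510 + 51 = -459$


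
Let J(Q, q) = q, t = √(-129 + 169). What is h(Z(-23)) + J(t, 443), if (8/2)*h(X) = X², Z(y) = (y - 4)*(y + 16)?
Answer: 37493/4 ≈ 9373.3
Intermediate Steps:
Z(y) = (-4 + y)*(16 + y)
t = 2*√10 (t = √40 = 2*√10 ≈ 6.3246)
h(X) = X²/4
h(Z(-23)) + J(t, 443) = (-64 + (-23)² + 12*(-23))²/4 + 443 = (-64 + 529 - 276)²/4 + 443 = (¼)*189² + 443 = (¼)*35721 + 443 = 35721/4 + 443 = 37493/4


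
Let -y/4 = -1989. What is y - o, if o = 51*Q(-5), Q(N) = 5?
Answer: 7701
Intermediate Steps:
y = 7956 (y = -4*(-1989) = 7956)
o = 255 (o = 51*5 = 255)
y - o = 7956 - 1*255 = 7956 - 255 = 7701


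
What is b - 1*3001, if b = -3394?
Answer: -6395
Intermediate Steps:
b - 1*3001 = -3394 - 1*3001 = -3394 - 3001 = -6395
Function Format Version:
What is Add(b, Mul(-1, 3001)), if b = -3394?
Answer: -6395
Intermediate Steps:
Add(b, Mul(-1, 3001)) = Add(-3394, Mul(-1, 3001)) = Add(-3394, -3001) = -6395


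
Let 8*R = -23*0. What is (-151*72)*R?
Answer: 0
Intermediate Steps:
R = 0 (R = (-23*0)/8 = (1/8)*0 = 0)
(-151*72)*R = -151*72*0 = -10872*0 = 0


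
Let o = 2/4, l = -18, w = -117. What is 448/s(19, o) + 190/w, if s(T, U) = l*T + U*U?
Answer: -469394/159939 ≈ -2.9348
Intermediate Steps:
o = ½ (o = 2*(¼) = ½ ≈ 0.50000)
s(T, U) = U² - 18*T (s(T, U) = -18*T + U*U = -18*T + U² = U² - 18*T)
448/s(19, o) + 190/w = 448/((½)² - 18*19) + 190/(-117) = 448/(¼ - 342) + 190*(-1/117) = 448/(-1367/4) - 190/117 = 448*(-4/1367) - 190/117 = -1792/1367 - 190/117 = -469394/159939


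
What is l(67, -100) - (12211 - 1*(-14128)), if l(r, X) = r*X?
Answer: -33039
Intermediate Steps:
l(r, X) = X*r
l(67, -100) - (12211 - 1*(-14128)) = -100*67 - (12211 - 1*(-14128)) = -6700 - (12211 + 14128) = -6700 - 1*26339 = -6700 - 26339 = -33039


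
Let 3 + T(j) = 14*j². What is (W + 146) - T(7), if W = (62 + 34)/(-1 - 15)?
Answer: -543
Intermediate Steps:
W = -6 (W = 96/(-16) = 96*(-1/16) = -6)
T(j) = -3 + 14*j²
(W + 146) - T(7) = (-6 + 146) - (-3 + 14*7²) = 140 - (-3 + 14*49) = 140 - (-3 + 686) = 140 - 1*683 = 140 - 683 = -543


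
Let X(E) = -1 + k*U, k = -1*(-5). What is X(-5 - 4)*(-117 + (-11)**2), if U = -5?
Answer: -104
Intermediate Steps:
k = 5
X(E) = -26 (X(E) = -1 + 5*(-5) = -1 - 25 = -26)
X(-5 - 4)*(-117 + (-11)**2) = -26*(-117 + (-11)**2) = -26*(-117 + 121) = -26*4 = -104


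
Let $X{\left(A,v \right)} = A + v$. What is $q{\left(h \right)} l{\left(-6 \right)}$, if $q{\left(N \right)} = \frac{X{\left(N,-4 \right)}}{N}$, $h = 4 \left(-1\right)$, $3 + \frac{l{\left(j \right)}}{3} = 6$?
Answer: $18$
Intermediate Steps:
$l{\left(j \right)} = 9$ ($l{\left(j \right)} = -9 + 3 \cdot 6 = -9 + 18 = 9$)
$h = -4$
$q{\left(N \right)} = \frac{-4 + N}{N}$ ($q{\left(N \right)} = \frac{N - 4}{N} = \frac{-4 + N}{N}$)
$q{\left(h \right)} l{\left(-6 \right)} = \frac{-4 - 4}{-4} \cdot 9 = \left(- \frac{1}{4}\right) \left(-8\right) 9 = 2 \cdot 9 = 18$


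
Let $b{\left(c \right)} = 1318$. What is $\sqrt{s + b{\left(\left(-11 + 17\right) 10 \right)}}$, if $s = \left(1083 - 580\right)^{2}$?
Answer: $\sqrt{254327} \approx 504.31$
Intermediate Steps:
$s = 253009$ ($s = 503^{2} = 253009$)
$\sqrt{s + b{\left(\left(-11 + 17\right) 10 \right)}} = \sqrt{253009 + 1318} = \sqrt{254327}$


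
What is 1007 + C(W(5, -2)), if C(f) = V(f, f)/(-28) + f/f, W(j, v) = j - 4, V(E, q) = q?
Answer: 28223/28 ≈ 1008.0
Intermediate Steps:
W(j, v) = -4 + j
C(f) = 1 - f/28 (C(f) = f/(-28) + f/f = f*(-1/28) + 1 = -f/28 + 1 = 1 - f/28)
1007 + C(W(5, -2)) = 1007 + (1 - (-4 + 5)/28) = 1007 + (1 - 1/28*1) = 1007 + (1 - 1/28) = 1007 + 27/28 = 28223/28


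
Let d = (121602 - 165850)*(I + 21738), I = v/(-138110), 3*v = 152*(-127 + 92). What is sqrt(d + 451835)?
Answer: I*sqrt(33682638851800341)/5919 ≈ 31007.0*I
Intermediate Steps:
v = -5320/3 (v = (152*(-127 + 92))/3 = (152*(-35))/3 = (1/3)*(-5320) = -5320/3 ≈ -1773.3)
I = 76/5919 (I = -5320/3/(-138110) = -5320/3*(-1/138110) = 76/5919 ≈ 0.012840)
d = -5693270601904/5919 (d = (121602 - 165850)*(76/5919 + 21738) = -44248*128667298/5919 = -5693270601904/5919 ≈ -9.6186e+8)
sqrt(d + 451835) = sqrt(-5693270601904/5919 + 451835) = sqrt(-5690596190539/5919) = I*sqrt(33682638851800341)/5919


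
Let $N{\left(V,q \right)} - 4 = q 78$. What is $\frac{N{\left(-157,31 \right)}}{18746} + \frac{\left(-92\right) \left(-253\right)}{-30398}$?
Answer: $- \frac{12953855}{20351461} \approx -0.63651$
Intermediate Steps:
$N{\left(V,q \right)} = 4 + 78 q$ ($N{\left(V,q \right)} = 4 + q 78 = 4 + 78 q$)
$\frac{N{\left(-157,31 \right)}}{18746} + \frac{\left(-92\right) \left(-253\right)}{-30398} = \frac{4 + 78 \cdot 31}{18746} + \frac{\left(-92\right) \left(-253\right)}{-30398} = \left(4 + 2418\right) \frac{1}{18746} + 23276 \left(- \frac{1}{30398}\right) = 2422 \cdot \frac{1}{18746} - \frac{11638}{15199} = \frac{173}{1339} - \frac{11638}{15199} = - \frac{12953855}{20351461}$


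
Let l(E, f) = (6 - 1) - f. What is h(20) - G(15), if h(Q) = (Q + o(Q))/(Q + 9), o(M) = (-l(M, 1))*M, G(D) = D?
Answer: -495/29 ≈ -17.069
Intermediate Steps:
l(E, f) = 5 - f
o(M) = -4*M (o(M) = (-(5 - 1*1))*M = (-(5 - 1))*M = (-1*4)*M = -4*M)
h(Q) = -3*Q/(9 + Q) (h(Q) = (Q - 4*Q)/(Q + 9) = (-3*Q)/(9 + Q) = -3*Q/(9 + Q))
h(20) - G(15) = -3*20/(9 + 20) - 1*15 = -3*20/29 - 15 = -3*20*1/29 - 15 = -60/29 - 15 = -495/29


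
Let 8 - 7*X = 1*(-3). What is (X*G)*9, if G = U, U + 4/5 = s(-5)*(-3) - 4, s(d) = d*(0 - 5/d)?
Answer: 5049/35 ≈ 144.26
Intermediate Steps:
s(d) = -5 (s(d) = d*(-5/d) = -5)
X = 11/7 (X = 8/7 - (-3)/7 = 8/7 - ⅐*(-3) = 8/7 + 3/7 = 11/7 ≈ 1.5714)
U = 51/5 (U = -⅘ + (-5*(-3) - 4) = -⅘ + (15 - 4) = -⅘ + 11 = 51/5 ≈ 10.200)
G = 51/5 ≈ 10.200
(X*G)*9 = ((11/7)*(51/5))*9 = (561/35)*9 = 5049/35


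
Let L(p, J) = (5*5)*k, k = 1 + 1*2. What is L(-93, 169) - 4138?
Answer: -4063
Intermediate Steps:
k = 3 (k = 1 + 2 = 3)
L(p, J) = 75 (L(p, J) = (5*5)*3 = 25*3 = 75)
L(-93, 169) - 4138 = 75 - 4138 = -4063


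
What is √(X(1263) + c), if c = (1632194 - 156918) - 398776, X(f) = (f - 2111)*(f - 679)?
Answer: 2*√145317 ≈ 762.41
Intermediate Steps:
X(f) = (-2111 + f)*(-679 + f)
c = 1076500 (c = 1475276 - 398776 = 1076500)
√(X(1263) + c) = √((1433369 + 1263² - 2790*1263) + 1076500) = √((1433369 + 1595169 - 3523770) + 1076500) = √(-495232 + 1076500) = √581268 = 2*√145317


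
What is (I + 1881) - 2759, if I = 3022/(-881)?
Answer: -776540/881 ≈ -881.43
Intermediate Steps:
I = -3022/881 (I = 3022*(-1/881) = -3022/881 ≈ -3.4302)
(I + 1881) - 2759 = (-3022/881 + 1881) - 2759 = 1654139/881 - 2759 = -776540/881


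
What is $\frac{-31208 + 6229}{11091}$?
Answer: $- \frac{24979}{11091} \approx -2.2522$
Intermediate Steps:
$\frac{-31208 + 6229}{11091} = \left(-24979\right) \frac{1}{11091} = - \frac{24979}{11091}$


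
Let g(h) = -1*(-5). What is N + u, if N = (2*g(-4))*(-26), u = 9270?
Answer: 9010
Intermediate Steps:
g(h) = 5
N = -260 (N = (2*5)*(-26) = 10*(-26) = -260)
N + u = -260 + 9270 = 9010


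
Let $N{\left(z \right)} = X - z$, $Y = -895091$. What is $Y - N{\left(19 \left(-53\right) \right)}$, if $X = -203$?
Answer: $-895895$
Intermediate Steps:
$N{\left(z \right)} = -203 - z$
$Y - N{\left(19 \left(-53\right) \right)} = -895091 - \left(-203 - 19 \left(-53\right)\right) = -895091 - \left(-203 - -1007\right) = -895091 - \left(-203 + 1007\right) = -895091 - 804 = -895895$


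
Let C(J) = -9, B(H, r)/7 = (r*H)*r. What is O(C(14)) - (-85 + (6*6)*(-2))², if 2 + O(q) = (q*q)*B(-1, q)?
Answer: -70578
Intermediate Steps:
B(H, r) = 7*H*r² (B(H, r) = 7*((r*H)*r) = 7*((H*r)*r) = 7*(H*r²) = 7*H*r²)
O(q) = -2 - 7*q⁴ (O(q) = -2 + (q*q)*(7*(-1)*q²) = -2 + q²*(-7*q²) = -2 - 7*q⁴)
O(C(14)) - (-85 + (6*6)*(-2))² = (-2 - 7*(-9)⁴) - (-85 + (6*6)*(-2))² = (-2 - 7*6561) - (-85 + 36*(-2))² = (-2 - 45927) - (-85 - 72)² = -45929 - 1*(-157)² = -45929 - 1*24649 = -45929 - 24649 = -70578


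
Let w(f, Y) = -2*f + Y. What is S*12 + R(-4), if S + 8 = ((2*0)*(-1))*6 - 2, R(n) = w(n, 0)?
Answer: -112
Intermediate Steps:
w(f, Y) = Y - 2*f
R(n) = -2*n (R(n) = 0 - 2*n = -2*n)
S = -10 (S = -8 + (((2*0)*(-1))*6 - 2) = -8 + ((0*(-1))*6 - 2) = -8 + (0*6 - 2) = -8 + (0 - 2) = -8 - 2 = -10)
S*12 + R(-4) = -10*12 - 2*(-4) = -120 + 8 = -112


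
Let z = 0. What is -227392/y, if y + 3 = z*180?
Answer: 227392/3 ≈ 75797.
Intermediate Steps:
y = -3 (y = -3 + 0*180 = -3 + 0 = -3)
-227392/y = -227392/(-3) = -227392*(-⅓) = 227392/3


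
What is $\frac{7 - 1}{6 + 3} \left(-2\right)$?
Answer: $- \frac{4}{3} \approx -1.3333$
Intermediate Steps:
$\frac{7 - 1}{6 + 3} \left(-2\right) = \frac{6}{9} \left(-2\right) = 6 \cdot \frac{1}{9} \left(-2\right) = \frac{2}{3} \left(-2\right) = - \frac{4}{3}$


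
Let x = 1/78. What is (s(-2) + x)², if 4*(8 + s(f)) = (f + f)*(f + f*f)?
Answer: 606841/6084 ≈ 99.744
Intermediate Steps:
x = 1/78 ≈ 0.012821
s(f) = -8 + f*(f + f²)/2 (s(f) = -8 + ((f + f)*(f + f*f))/4 = -8 + ((2*f)*(f + f²))/4 = -8 + (2*f*(f + f²))/4 = -8 + f*(f + f²)/2)
(s(-2) + x)² = ((-8 + (½)*(-2)² + (½)*(-2)³) + 1/78)² = ((-8 + (½)*4 + (½)*(-8)) + 1/78)² = ((-8 + 2 - 4) + 1/78)² = (-10 + 1/78)² = (-779/78)² = 606841/6084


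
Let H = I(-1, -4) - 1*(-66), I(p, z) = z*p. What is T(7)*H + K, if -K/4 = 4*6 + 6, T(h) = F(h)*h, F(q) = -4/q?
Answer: -400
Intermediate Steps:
I(p, z) = p*z
H = 70 (H = -1*(-4) - 1*(-66) = 4 + 66 = 70)
T(h) = -4 (T(h) = (-4/h)*h = -4)
K = -120 (K = -4*(4*6 + 6) = -4*(24 + 6) = -4*30 = -120)
T(7)*H + K = -4*70 - 120 = -280 - 120 = -400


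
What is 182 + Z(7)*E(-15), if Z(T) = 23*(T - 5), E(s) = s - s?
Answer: 182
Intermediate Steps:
E(s) = 0
Z(T) = -115 + 23*T (Z(T) = 23*(-5 + T) = -115 + 23*T)
182 + Z(7)*E(-15) = 182 + (-115 + 23*7)*0 = 182 + (-115 + 161)*0 = 182 + 46*0 = 182 + 0 = 182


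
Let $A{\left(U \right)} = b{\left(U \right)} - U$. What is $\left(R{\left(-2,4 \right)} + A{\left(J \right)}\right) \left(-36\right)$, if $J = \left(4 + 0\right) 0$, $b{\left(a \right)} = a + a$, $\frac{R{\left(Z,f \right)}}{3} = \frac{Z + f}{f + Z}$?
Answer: $-108$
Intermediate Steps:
$R{\left(Z,f \right)} = 3$ ($R{\left(Z,f \right)} = 3 \frac{Z + f}{f + Z} = 3 \frac{Z + f}{Z + f} = 3 \cdot 1 = 3$)
$b{\left(a \right)} = 2 a$
$J = 0$ ($J = 4 \cdot 0 = 0$)
$A{\left(U \right)} = U$ ($A{\left(U \right)} = 2 U - U = U$)
$\left(R{\left(-2,4 \right)} + A{\left(J \right)}\right) \left(-36\right) = \left(3 + 0\right) \left(-36\right) = 3 \left(-36\right) = -108$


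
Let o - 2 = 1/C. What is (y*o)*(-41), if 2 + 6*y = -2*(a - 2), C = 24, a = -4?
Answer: -10045/72 ≈ -139.51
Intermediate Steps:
y = 5/3 (y = -⅓ + (-2*(-4 - 2))/6 = -⅓ + (-2*(-6))/6 = -⅓ + (⅙)*12 = -⅓ + 2 = 5/3 ≈ 1.6667)
o = 49/24 (o = 2 + 1/24 = 49/24 ≈ 2.0417)
(y*o)*(-41) = ((5/3)*(49/24))*(-41) = (245/72)*(-41) = -10045/72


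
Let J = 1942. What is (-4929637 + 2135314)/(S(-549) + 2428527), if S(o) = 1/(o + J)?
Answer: -3892491939/3382938112 ≈ -1.1506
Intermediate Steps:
S(o) = 1/(1942 + o) (S(o) = 1/(o + 1942) = 1/(1942 + o))
(-4929637 + 2135314)/(S(-549) + 2428527) = (-4929637 + 2135314)/(1/(1942 - 549) + 2428527) = -2794323/(1/1393 + 2428527) = -2794323/3382938112/1393 = -2794323*1393/3382938112 = -3892491939/3382938112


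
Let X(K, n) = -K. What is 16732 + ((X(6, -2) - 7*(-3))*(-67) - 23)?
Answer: 15704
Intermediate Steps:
16732 + ((X(6, -2) - 7*(-3))*(-67) - 23) = 16732 + ((-1*6 - 7*(-3))*(-67) - 23) = 16732 + ((-6 + 21)*(-67) - 23) = 16732 + (15*(-67) - 23) = 16732 + (-1005 - 23) = 16732 - 1028 = 15704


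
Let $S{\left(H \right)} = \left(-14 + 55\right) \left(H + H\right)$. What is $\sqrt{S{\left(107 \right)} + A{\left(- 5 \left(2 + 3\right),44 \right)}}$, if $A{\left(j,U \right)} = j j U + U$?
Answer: $\sqrt{36318} \approx 190.57$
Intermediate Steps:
$A{\left(j,U \right)} = U + U j^{2}$ ($A{\left(j,U \right)} = j^{2} U + U = U j^{2} + U = U + U j^{2}$)
$S{\left(H \right)} = 82 H$ ($S{\left(H \right)} = 41 \cdot 2 H = 82 H$)
$\sqrt{S{\left(107 \right)} + A{\left(- 5 \left(2 + 3\right),44 \right)}} = \sqrt{82 \cdot 107 + 44 \left(1 + \left(- 5 \left(2 + 3\right)\right)^{2}\right)} = \sqrt{8774 + 44 \left(1 + \left(\left(-5\right) 5\right)^{2}\right)} = \sqrt{8774 + 44 \left(1 + \left(-25\right)^{2}\right)} = \sqrt{8774 + 44 \left(1 + 625\right)} = \sqrt{8774 + 44 \cdot 626} = \sqrt{8774 + 27544} = \sqrt{36318}$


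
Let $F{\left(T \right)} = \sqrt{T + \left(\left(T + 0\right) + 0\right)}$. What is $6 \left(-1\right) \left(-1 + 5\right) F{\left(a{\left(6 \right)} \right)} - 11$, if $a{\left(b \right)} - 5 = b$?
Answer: $-11 - 24 \sqrt{22} \approx -123.57$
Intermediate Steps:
$a{\left(b \right)} = 5 + b$
$F{\left(T \right)} = \sqrt{2} \sqrt{T}$ ($F{\left(T \right)} = \sqrt{T + \left(T + 0\right)} = \sqrt{T + T} = \sqrt{2 T} = \sqrt{2} \sqrt{T}$)
$6 \left(-1\right) \left(-1 + 5\right) F{\left(a{\left(6 \right)} \right)} - 11 = 6 \left(-1\right) \left(-1 + 5\right) \sqrt{2} \sqrt{5 + 6} - 11 = \left(-6\right) 4 \sqrt{2} \sqrt{11} - 11 = - 24 \sqrt{22} - 11 = -11 - 24 \sqrt{22}$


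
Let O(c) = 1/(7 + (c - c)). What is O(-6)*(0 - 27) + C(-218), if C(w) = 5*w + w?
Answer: -9183/7 ≈ -1311.9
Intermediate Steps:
O(c) = ⅐ (O(c) = 1/(7 + 0) = 1/7 = ⅐)
C(w) = 6*w
O(-6)*(0 - 27) + C(-218) = (0 - 27)/7 + 6*(-218) = (⅐)*(-27) - 1308 = -27/7 - 1308 = -9183/7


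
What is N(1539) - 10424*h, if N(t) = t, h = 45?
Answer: -467541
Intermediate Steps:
N(1539) - 10424*h = 1539 - 10424*45 = 1539 - 1*469080 = 1539 - 469080 = -467541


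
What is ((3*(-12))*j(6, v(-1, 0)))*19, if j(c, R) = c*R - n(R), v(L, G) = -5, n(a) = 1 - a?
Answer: 24624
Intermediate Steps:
j(c, R) = -1 + R + R*c (j(c, R) = c*R - (1 - R) = R*c + (-1 + R) = -1 + R + R*c)
((3*(-12))*j(6, v(-1, 0)))*19 = ((3*(-12))*(-1 - 5 - 5*6))*19 = -36*(-1 - 5 - 30)*19 = -36*(-36)*19 = 1296*19 = 24624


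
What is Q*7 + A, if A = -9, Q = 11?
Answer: 68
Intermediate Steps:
Q*7 + A = 11*7 - 9 = 77 - 9 = 68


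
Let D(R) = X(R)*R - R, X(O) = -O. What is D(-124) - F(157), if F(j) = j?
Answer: -15409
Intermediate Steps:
D(R) = -R - R**2 (D(R) = (-R)*R - R = -R**2 - R = -R - R**2)
D(-124) - F(157) = -1*(-124)*(1 - 124) - 1*157 = -1*(-124)*(-123) - 157 = -15252 - 157 = -15409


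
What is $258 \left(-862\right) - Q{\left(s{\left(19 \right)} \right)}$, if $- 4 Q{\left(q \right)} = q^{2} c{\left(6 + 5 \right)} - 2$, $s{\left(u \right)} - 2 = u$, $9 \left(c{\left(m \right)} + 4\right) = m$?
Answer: $- \frac{890811}{4} \approx -2.227 \cdot 10^{5}$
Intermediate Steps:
$c{\left(m \right)} = -4 + \frac{m}{9}$
$s{\left(u \right)} = 2 + u$
$Q{\left(q \right)} = \frac{1}{2} + \frac{25 q^{2}}{36}$ ($Q{\left(q \right)} = - \frac{q^{2} \left(-4 + \frac{6 + 5}{9}\right) - 2}{4} = - \frac{q^{2} \left(-4 + \frac{1}{9} \cdot 11\right) - 2}{4} = - \frac{q^{2} \left(-4 + \frac{11}{9}\right) - 2}{4} = - \frac{q^{2} \left(- \frac{25}{9}\right) - 2}{4} = - \frac{- \frac{25 q^{2}}{9} - 2}{4} = - \frac{-2 - \frac{25 q^{2}}{9}}{4} = \frac{1}{2} + \frac{25 q^{2}}{36}$)
$258 \left(-862\right) - Q{\left(s{\left(19 \right)} \right)} = 258 \left(-862\right) - \left(\frac{1}{2} + \frac{25 \left(2 + 19\right)^{2}}{36}\right) = -222396 - \left(\frac{1}{2} + \frac{25 \cdot 21^{2}}{36}\right) = -222396 - \left(\frac{1}{2} + \frac{25}{36} \cdot 441\right) = -222396 - \left(\frac{1}{2} + \frac{1225}{4}\right) = -222396 - \frac{1227}{4} = - \frac{890811}{4}$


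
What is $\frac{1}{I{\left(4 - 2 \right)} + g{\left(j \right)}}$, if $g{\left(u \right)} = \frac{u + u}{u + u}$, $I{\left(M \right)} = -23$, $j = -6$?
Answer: $- \frac{1}{22} \approx -0.045455$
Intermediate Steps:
$g{\left(u \right)} = 1$ ($g{\left(u \right)} = \frac{2 u}{2 u} = 2 u \frac{1}{2 u} = 1$)
$\frac{1}{I{\left(4 - 2 \right)} + g{\left(j \right)}} = \frac{1}{-23 + 1} = \frac{1}{-22} = - \frac{1}{22}$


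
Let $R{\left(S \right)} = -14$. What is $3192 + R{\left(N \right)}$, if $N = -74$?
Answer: $3178$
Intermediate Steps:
$3192 + R{\left(N \right)} = 3192 - 14 = 3178$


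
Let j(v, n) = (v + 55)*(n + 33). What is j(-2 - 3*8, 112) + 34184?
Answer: 38389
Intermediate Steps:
j(v, n) = (33 + n)*(55 + v) (j(v, n) = (55 + v)*(33 + n) = (33 + n)*(55 + v))
j(-2 - 3*8, 112) + 34184 = (1815 + 33*(-2 - 3*8) + 55*112 + 112*(-2 - 3*8)) + 34184 = (1815 + 33*(-2 - 24) + 6160 + 112*(-2 - 24)) + 34184 = (1815 + 33*(-26) + 6160 + 112*(-26)) + 34184 = (1815 - 858 + 6160 - 2912) + 34184 = 4205 + 34184 = 38389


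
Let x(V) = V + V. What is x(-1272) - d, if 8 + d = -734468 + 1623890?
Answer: -891958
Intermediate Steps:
x(V) = 2*V
d = 889414 (d = -8 + (-734468 + 1623890) = -8 + 889422 = 889414)
x(-1272) - d = 2*(-1272) - 1*889414 = -2544 - 889414 = -891958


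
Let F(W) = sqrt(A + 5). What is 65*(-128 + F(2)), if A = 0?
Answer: -8320 + 65*sqrt(5) ≈ -8174.7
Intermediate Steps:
F(W) = sqrt(5) (F(W) = sqrt(0 + 5) = sqrt(5))
65*(-128 + F(2)) = 65*(-128 + sqrt(5)) = -8320 + 65*sqrt(5)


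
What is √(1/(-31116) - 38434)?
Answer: 17*I*√32190318795/15558 ≈ 196.05*I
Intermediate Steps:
√(1/(-31116) - 38434) = √(-1/31116 - 38434) = √(-1195912345/31116) = 17*I*√32190318795/15558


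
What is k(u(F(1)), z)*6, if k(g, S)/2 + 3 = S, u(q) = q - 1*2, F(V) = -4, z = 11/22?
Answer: -30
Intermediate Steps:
z = 1/2 (z = 11*(1/22) = 1/2 ≈ 0.50000)
u(q) = -2 + q (u(q) = q - 2 = -2 + q)
k(g, S) = -6 + 2*S
k(u(F(1)), z)*6 = (-6 + 2*(1/2))*6 = (-6 + 1)*6 = -5*6 = -30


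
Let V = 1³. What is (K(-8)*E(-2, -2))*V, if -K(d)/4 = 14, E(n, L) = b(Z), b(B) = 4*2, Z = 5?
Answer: -448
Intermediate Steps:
b(B) = 8
E(n, L) = 8
K(d) = -56 (K(d) = -4*14 = -56)
V = 1
(K(-8)*E(-2, -2))*V = -56*8*1 = -448*1 = -448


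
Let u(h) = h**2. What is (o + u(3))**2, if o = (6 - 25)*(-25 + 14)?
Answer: 47524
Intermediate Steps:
o = 209 (o = -19*(-11) = 209)
(o + u(3))**2 = (209 + 3**2)**2 = (209 + 9)**2 = 218**2 = 47524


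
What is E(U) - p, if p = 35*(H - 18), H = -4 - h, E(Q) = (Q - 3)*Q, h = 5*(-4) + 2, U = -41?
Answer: 1944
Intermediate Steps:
h = -18 (h = -20 + 2 = -18)
E(Q) = Q*(-3 + Q) (E(Q) = (-3 + Q)*Q = Q*(-3 + Q))
H = 14 (H = -4 - 1*(-18) = -4 + 18 = 14)
p = -140 (p = 35*(14 - 18) = 35*(-4) = -140)
E(U) - p = -41*(-3 - 41) - 1*(-140) = -41*(-44) + 140 = 1804 + 140 = 1944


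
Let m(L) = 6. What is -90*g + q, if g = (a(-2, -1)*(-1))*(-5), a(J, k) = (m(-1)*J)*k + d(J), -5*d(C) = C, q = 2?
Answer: -5578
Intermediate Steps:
d(C) = -C/5
a(J, k) = -J/5 + 6*J*k (a(J, k) = (6*J)*k - J/5 = 6*J*k - J/5 = -J/5 + 6*J*k)
g = 62 (g = (((⅕)*(-2)*(-1 + 30*(-1)))*(-1))*(-5) = (((⅕)*(-2)*(-1 - 30))*(-1))*(-5) = (((⅕)*(-2)*(-31))*(-1))*(-5) = ((62/5)*(-1))*(-5) = -62/5*(-5) = 62)
-90*g + q = -90*62 + 2 = -5580 + 2 = -5578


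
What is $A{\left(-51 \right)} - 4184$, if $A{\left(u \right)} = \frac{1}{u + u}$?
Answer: $- \frac{426769}{102} \approx -4184.0$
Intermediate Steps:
$A{\left(u \right)} = \frac{1}{2 u}$
$A{\left(-51 \right)} - 4184 = \frac{1}{2 \left(-51\right)} - 4184 = \frac{1}{2} \left(- \frac{1}{51}\right) - 4184 = - \frac{1}{102} - 4184 = - \frac{426769}{102}$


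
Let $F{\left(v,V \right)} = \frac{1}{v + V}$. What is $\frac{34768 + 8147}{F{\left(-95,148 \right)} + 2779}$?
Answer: $\frac{758165}{49096} \approx 15.443$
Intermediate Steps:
$F{\left(v,V \right)} = \frac{1}{V + v}$
$\frac{34768 + 8147}{F{\left(-95,148 \right)} + 2779} = \frac{34768 + 8147}{\frac{1}{148 - 95} + 2779} = \frac{42915}{\frac{1}{53} + 2779} = \frac{42915}{\frac{147288}{53}} = 42915 \cdot \frac{53}{147288} = \frac{758165}{49096}$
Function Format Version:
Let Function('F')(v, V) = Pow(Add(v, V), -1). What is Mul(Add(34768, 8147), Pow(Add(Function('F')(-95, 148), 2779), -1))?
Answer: Rational(758165, 49096) ≈ 15.443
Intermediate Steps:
Function('F')(v, V) = Pow(Add(V, v), -1)
Mul(Add(34768, 8147), Pow(Add(Function('F')(-95, 148), 2779), -1)) = Mul(Add(34768, 8147), Pow(Add(Pow(Add(148, -95), -1), 2779), -1)) = Mul(42915, Pow(Add(Pow(53, -1), 2779), -1)) = Mul(42915, Pow(Add(Rational(1, 53), 2779), -1)) = Mul(42915, Pow(Rational(147288, 53), -1)) = Mul(42915, Rational(53, 147288)) = Rational(758165, 49096)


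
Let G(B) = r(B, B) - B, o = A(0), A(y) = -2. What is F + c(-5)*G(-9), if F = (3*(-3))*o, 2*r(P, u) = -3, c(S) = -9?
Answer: -99/2 ≈ -49.500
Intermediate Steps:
r(P, u) = -3/2 (r(P, u) = (1/2)*(-3) = -3/2)
o = -2
G(B) = -3/2 - B
F = 18 (F = (3*(-3))*(-2) = -9*(-2) = 18)
F + c(-5)*G(-9) = 18 - 9*(-3/2 - 1*(-9)) = 18 - 9*(-3/2 + 9) = 18 - 9*15/2 = 18 - 135/2 = -99/2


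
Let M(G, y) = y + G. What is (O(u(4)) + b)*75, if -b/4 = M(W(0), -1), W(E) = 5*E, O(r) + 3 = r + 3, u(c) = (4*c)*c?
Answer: 5100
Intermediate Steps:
u(c) = 4*c²
O(r) = r (O(r) = -3 + (r + 3) = -3 + (3 + r) = r)
M(G, y) = G + y
b = 4 (b = -4*(5*0 - 1) = -4*(0 - 1) = -4*(-1) = 4)
(O(u(4)) + b)*75 = (4*4² + 4)*75 = (4*16 + 4)*75 = (64 + 4)*75 = 68*75 = 5100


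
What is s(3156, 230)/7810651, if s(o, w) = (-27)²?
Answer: 729/7810651 ≈ 9.3334e-5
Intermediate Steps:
s(o, w) = 729
s(3156, 230)/7810651 = 729/7810651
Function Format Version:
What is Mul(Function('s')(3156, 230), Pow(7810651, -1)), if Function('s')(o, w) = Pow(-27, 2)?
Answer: Rational(729, 7810651) ≈ 9.3334e-5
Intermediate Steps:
Function('s')(o, w) = 729
Mul(Function('s')(3156, 230), Pow(7810651, -1)) = Mul(729, Pow(7810651, -1)) = Mul(729, Rational(1, 7810651)) = Rational(729, 7810651)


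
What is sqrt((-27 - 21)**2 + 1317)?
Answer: sqrt(3621) ≈ 60.175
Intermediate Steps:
sqrt((-27 - 21)**2 + 1317) = sqrt((-48)**2 + 1317) = sqrt(2304 + 1317) = sqrt(3621)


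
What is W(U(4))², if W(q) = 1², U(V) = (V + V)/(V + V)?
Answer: 1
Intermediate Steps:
U(V) = 1 (U(V) = (2*V)/((2*V)) = (2*V)*(1/(2*V)) = 1)
W(q) = 1
W(U(4))² = 1² = 1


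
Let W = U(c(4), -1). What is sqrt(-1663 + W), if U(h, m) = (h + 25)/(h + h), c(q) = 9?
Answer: 5*I*sqrt(598)/3 ≈ 40.757*I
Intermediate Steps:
U(h, m) = (25 + h)/(2*h) (U(h, m) = (25 + h)/((2*h)) = (25 + h)*(1/(2*h)) = (25 + h)/(2*h))
W = 17/9 (W = (1/2)*(25 + 9)/9 = (1/2)*(1/9)*34 = 17/9 ≈ 1.8889)
sqrt(-1663 + W) = sqrt(-1663 + 17/9) = sqrt(-14950/9) = 5*I*sqrt(598)/3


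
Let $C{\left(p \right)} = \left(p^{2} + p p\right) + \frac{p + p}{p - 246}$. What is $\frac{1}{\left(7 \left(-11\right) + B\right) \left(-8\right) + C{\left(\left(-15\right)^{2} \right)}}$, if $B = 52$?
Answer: $\frac{7}{710000} \approx 9.8592 \cdot 10^{-6}$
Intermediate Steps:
$C{\left(p \right)} = 2 p^{2} + \frac{2 p}{-246 + p}$ ($C{\left(p \right)} = \left(p^{2} + p^{2}\right) + \frac{2 p}{-246 + p} = 2 p^{2} + \frac{2 p}{-246 + p}$)
$\frac{1}{\left(7 \left(-11\right) + B\right) \left(-8\right) + C{\left(\left(-15\right)^{2} \right)}} = \frac{1}{\left(7 \left(-11\right) + 52\right) \left(-8\right) + \frac{2 \left(-15\right)^{2} \left(1 + \left(\left(-15\right)^{2}\right)^{2} - 246 \left(-15\right)^{2}\right)}{-246 + \left(-15\right)^{2}}} = \frac{1}{\left(-77 + 52\right) \left(-8\right) + 2 \cdot 225 \frac{1}{-246 + 225} \left(1 + 225^{2} - 55350\right)} = \frac{1}{\left(-25\right) \left(-8\right) + 2 \cdot 225 \frac{1}{-21} \left(1 + 50625 - 55350\right)} = \frac{1}{200 + 2 \cdot 225 \left(- \frac{1}{21}\right) \left(-4724\right)} = \frac{1}{200 + \frac{708600}{7}} = \frac{1}{\frac{710000}{7}} = \frac{7}{710000}$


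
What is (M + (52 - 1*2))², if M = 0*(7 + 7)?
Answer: 2500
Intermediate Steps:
M = 0 (M = 0*14 = 0)
(M + (52 - 1*2))² = (0 + (52 - 1*2))² = (0 + (52 - 2))² = (0 + 50)² = 50² = 2500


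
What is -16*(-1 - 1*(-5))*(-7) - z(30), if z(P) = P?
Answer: 418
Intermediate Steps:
-16*(-1 - 1*(-5))*(-7) - z(30) = -16*(-1 - 1*(-5))*(-7) - 1*30 = -16*(-1 + 5)*(-7) - 30 = -16*4*(-7) - 30 = -64*(-7) - 30 = 448 - 30 = 418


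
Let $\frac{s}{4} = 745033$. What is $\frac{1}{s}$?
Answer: $\frac{1}{2980132} \approx 3.3556 \cdot 10^{-7}$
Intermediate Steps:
$s = 2980132$ ($s = 4 \cdot 745033 = 2980132$)
$\frac{1}{s} = \frac{1}{2980132}$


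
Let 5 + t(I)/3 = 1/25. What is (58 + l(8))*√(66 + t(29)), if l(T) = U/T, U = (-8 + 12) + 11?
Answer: 1437*√142/40 ≈ 428.10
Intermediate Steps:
U = 15 (U = 4 + 11 = 15)
t(I) = -372/25 (t(I) = -15 + 3/25 = -372/25)
l(T) = 15/T
(58 + l(8))*√(66 + t(29)) = (58 + 15/8)*√(66 - 372/25) = (58 + 15*(⅛))*√(1278/25) = (58 + 15/8)*(3*√142/5) = 479*(3*√142/5)/8 = 1437*√142/40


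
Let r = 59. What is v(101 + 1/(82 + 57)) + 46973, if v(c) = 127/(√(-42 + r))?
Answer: 46973 + 127*√17/17 ≈ 47004.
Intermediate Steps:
v(c) = 127*√17/17 (v(c) = 127/(√(-42 + 59)) = 127/(√17) = 127*(√17/17) = 127*√17/17)
v(101 + 1/(82 + 57)) + 46973 = 127*√17/17 + 46973 = 46973 + 127*√17/17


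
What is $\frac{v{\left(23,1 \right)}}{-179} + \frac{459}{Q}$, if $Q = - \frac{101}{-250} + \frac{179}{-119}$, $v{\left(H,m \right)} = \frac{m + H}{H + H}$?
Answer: $- \frac{56219057022}{134753527} \approx -417.2$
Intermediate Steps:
$v{\left(H,m \right)} = \frac{H + m}{2 H}$
$Q = - \frac{32731}{29750}$ ($Q = \left(-101\right) \left(- \frac{1}{250}\right) + 179 \left(- \frac{1}{119}\right) = \frac{101}{250} - \frac{179}{119} = - \frac{32731}{29750} \approx -1.1002$)
$\frac{v{\left(23,1 \right)}}{-179} + \frac{459}{Q} = \frac{\frac{1}{2} \cdot \frac{1}{23} \left(23 + 1\right)}{-179} + \frac{459}{- \frac{32731}{29750}} = \frac{1}{2} \cdot \frac{1}{23} \cdot 24 \left(- \frac{1}{179}\right) + 459 \left(- \frac{29750}{32731}\right) = \frac{12}{23} \left(- \frac{1}{179}\right) - \frac{13655250}{32731} = - \frac{12}{4117} - \frac{13655250}{32731} = - \frac{56219057022}{134753527}$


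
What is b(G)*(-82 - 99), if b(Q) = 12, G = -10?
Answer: -2172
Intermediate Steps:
b(G)*(-82 - 99) = 12*(-82 - 99) = 12*(-181) = -2172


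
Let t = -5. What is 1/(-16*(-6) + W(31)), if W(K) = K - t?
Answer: 1/132 ≈ 0.0075758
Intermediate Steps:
W(K) = 5 + K (W(K) = K - 1*(-5) = K + 5 = 5 + K)
1/(-16*(-6) + W(31)) = 1/(-16*(-6) + (5 + 31)) = 1/(96 + 36) = 1/132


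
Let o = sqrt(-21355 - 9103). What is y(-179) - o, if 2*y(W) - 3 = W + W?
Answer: -355/2 - I*sqrt(30458) ≈ -177.5 - 174.52*I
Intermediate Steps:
y(W) = 3/2 + W (y(W) = 3/2 + (W + W)/2 = 3/2 + (2*W)/2 = 3/2 + W)
o = I*sqrt(30458) (o = sqrt(-30458) = I*sqrt(30458) ≈ 174.52*I)
y(-179) - o = (3/2 - 179) - I*sqrt(30458) = -355/2 - I*sqrt(30458)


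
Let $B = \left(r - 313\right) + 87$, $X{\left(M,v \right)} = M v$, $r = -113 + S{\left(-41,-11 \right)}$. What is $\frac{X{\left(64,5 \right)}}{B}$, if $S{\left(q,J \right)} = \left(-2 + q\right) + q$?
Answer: $- \frac{320}{423} \approx -0.7565$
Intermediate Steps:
$S{\left(q,J \right)} = -2 + 2 q$
$r = -197$ ($r = -113 + \left(-2 + 2 \left(-41\right)\right) = -113 - 84 = -197$)
$B = -423$ ($B = \left(-197 - 313\right) + 87 = -510 + 87 = -423$)
$\frac{X{\left(64,5 \right)}}{B} = \frac{64 \cdot 5}{-423} = 320 \left(- \frac{1}{423}\right) = - \frac{320}{423}$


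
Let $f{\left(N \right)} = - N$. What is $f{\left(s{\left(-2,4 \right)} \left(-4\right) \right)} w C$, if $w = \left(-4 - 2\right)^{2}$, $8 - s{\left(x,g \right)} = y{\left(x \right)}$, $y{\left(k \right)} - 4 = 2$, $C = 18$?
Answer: $5184$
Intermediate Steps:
$y{\left(k \right)} = 6$ ($y{\left(k \right)} = 4 + 2 = 6$)
$s{\left(x,g \right)} = 2$ ($s{\left(x,g \right)} = 8 - 6 = 2$)
$w = 36$ ($w = \left(-6\right)^{2} = 36$)
$f{\left(s{\left(-2,4 \right)} \left(-4\right) \right)} w C = - 2 \left(-4\right) 36 \cdot 18 = \left(-1\right) \left(-8\right) 36 \cdot 18 = 8 \cdot 36 \cdot 18 = 288 \cdot 18 = 5184$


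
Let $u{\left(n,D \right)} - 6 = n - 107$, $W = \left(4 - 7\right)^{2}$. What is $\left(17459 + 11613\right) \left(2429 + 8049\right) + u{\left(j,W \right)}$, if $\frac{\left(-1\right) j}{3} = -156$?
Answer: $304616783$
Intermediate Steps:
$W = 9$ ($W = \left(-3\right)^{2} = 9$)
$j = 468$ ($j = \left(-3\right) \left(-156\right) = 468$)
$u{\left(n,D \right)} = -101 + n$ ($u{\left(n,D \right)} = 6 + \left(n - 107\right) = 6 + \left(-107 + n\right) = -101 + n$)
$\left(17459 + 11613\right) \left(2429 + 8049\right) + u{\left(j,W \right)} = \left(17459 + 11613\right) \left(2429 + 8049\right) + \left(-101 + 468\right) = 29072 \cdot 10478 + 367 = 304616416 + 367 = 304616783$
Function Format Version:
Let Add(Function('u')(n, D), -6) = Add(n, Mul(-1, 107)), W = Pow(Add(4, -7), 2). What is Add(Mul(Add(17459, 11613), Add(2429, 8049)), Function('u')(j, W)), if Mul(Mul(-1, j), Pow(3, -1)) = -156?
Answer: 304616783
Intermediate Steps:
W = 9 (W = Pow(-3, 2) = 9)
j = 468 (j = Mul(-3, -156) = 468)
Function('u')(n, D) = Add(-101, n) (Function('u')(n, D) = Add(6, Add(n, Mul(-1, 107))) = Add(6, Add(n, -107)) = Add(6, Add(-107, n)) = Add(-101, n))
Add(Mul(Add(17459, 11613), Add(2429, 8049)), Function('u')(j, W)) = Add(Mul(Add(17459, 11613), Add(2429, 8049)), Add(-101, 468)) = Add(Mul(29072, 10478), 367) = Add(304616416, 367) = 304616783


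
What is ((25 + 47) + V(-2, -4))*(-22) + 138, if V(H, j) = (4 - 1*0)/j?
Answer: -1424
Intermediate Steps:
V(H, j) = 4/j (V(H, j) = (4 + 0)/j = 4/j)
((25 + 47) + V(-2, -4))*(-22) + 138 = ((25 + 47) + 4/(-4))*(-22) + 138 = (72 + 4*(-1/4))*(-22) + 138 = (72 - 1)*(-22) + 138 = 71*(-22) + 138 = -1562 + 138 = -1424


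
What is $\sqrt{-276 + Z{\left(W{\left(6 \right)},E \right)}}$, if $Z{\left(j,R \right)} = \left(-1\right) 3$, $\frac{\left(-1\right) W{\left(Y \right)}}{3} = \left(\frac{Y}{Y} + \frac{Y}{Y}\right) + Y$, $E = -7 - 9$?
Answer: $3 i \sqrt{31} \approx 16.703 i$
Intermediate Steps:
$E = -16$ ($E = -7 - 9 = -16$)
$W{\left(Y \right)} = -6 - 3 Y$ ($W{\left(Y \right)} = - 3 \left(\left(\frac{Y}{Y} + \frac{Y}{Y}\right) + Y\right) = - 3 \left(\left(1 + 1\right) + Y\right) = - 3 \left(2 + Y\right) = -6 - 3 Y$)
$Z{\left(j,R \right)} = -3$
$\sqrt{-276 + Z{\left(W{\left(6 \right)},E \right)}} = \sqrt{-276 - 3} = \sqrt{-279} = 3 i \sqrt{31}$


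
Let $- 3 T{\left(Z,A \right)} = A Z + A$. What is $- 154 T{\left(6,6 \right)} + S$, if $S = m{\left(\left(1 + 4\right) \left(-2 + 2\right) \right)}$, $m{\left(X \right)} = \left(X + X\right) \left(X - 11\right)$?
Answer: $2156$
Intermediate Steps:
$m{\left(X \right)} = 2 X \left(-11 + X\right)$
$S = 0$ ($S = 2 \left(1 + 4\right) \left(-2 + 2\right) \left(-11 + \left(1 + 4\right) \left(-2 + 2\right)\right) = 2 \cdot 5 \cdot 0 \left(-11 + 5 \cdot 0\right) = 2 \cdot 0 \left(-11 + 0\right) = 2 \cdot 0 \left(-11\right) = 0$)
$T{\left(Z,A \right)} = - \frac{A}{3} - \frac{A Z}{3}$ ($T{\left(Z,A \right)} = - \frac{A Z + A}{3} = - \frac{A + A Z}{3} = - \frac{A}{3} - \frac{A Z}{3}$)
$- 154 T{\left(6,6 \right)} + S = - 154 \left(\left(- \frac{1}{3}\right) 6 \left(1 + 6\right)\right) + 0 = - 154 \left(\left(- \frac{1}{3}\right) 6 \cdot 7\right) + 0 = \left(-154\right) \left(-14\right) + 0 = 2156 + 0 = 2156$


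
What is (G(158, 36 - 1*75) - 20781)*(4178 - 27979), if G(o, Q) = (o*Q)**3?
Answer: 5568783383218509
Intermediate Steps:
G(o, Q) = Q**3*o**3 (G(o, Q) = (Q*o)**3 = Q**3*o**3)
(G(158, 36 - 1*75) - 20781)*(4178 - 27979) = ((36 - 1*75)**3*158**3 - 20781)*(4178 - 27979) = ((36 - 75)**3*3944312 - 20781)*(-23801) = ((-39)**3*3944312 - 20781)*(-23801) = (-59319*3944312 - 20781)*(-23801) = (-233972643528 - 20781)*(-23801) = -233972664309*(-23801) = 5568783383218509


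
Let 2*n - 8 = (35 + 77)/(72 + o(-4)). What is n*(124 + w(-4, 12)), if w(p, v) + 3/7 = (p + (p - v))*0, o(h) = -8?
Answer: 33735/56 ≈ 602.41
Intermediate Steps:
w(p, v) = -3/7 (w(p, v) = -3/7 + (p + (p - v))*0 = -3/7 + (-v + 2*p)*0 = -3/7 + 0 = -3/7)
n = 39/8 (n = 4 + ((35 + 77)/(72 - 8))/2 = 4 + (112/64)/2 = 4 + (112*(1/64))/2 = 4 + (½)*(7/4) = 4 + 7/8 = 39/8 ≈ 4.8750)
n*(124 + w(-4, 12)) = 39*(124 - 3/7)/8 = (39/8)*(865/7) = 33735/56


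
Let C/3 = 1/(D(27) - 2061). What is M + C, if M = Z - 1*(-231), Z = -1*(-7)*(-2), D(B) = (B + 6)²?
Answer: 70307/324 ≈ 217.00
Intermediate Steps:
D(B) = (6 + B)²
Z = -14 (Z = 7*(-2) = -14)
C = -1/324 (C = 3/((6 + 27)² - 2061) = 3/(33² - 2061) = 3/(1089 - 2061) = 3/(-972) = 3*(-1/972) = -1/324 ≈ -0.0030864)
M = 217 (M = -14 - 1*(-231) = -14 + 231 = 217)
M + C = 217 - 1/324 = 70307/324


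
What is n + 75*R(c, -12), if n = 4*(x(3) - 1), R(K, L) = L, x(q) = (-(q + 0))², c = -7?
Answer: -868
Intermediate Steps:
x(q) = q² (x(q) = (-q)² = q²)
n = 32 (n = 4*(3² - 1) = 4*(9 - 1) = 4*8 = 32)
n + 75*R(c, -12) = 32 + 75*(-12) = 32 - 900 = -868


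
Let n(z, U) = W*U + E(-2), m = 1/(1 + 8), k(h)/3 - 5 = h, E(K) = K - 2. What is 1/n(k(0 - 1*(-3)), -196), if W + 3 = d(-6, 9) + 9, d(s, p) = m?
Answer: -9/10816 ≈ -0.00083210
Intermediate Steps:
E(K) = -2 + K
k(h) = 15 + 3*h
m = ⅑ (m = 1/9 = ⅑ ≈ 0.11111)
d(s, p) = ⅑
W = 55/9 (W = -3 + (⅑ + 9) = -3 + 82/9 = 55/9 ≈ 6.1111)
n(z, U) = -4 + 55*U/9 (n(z, U) = 55*U/9 + (-2 - 2) = 55*U/9 - 4 = -4 + 55*U/9)
1/n(k(0 - 1*(-3)), -196) = 1/(-4 + (55/9)*(-196)) = 1/(-4 - 10780/9) = 1/(-10816/9) = -9/10816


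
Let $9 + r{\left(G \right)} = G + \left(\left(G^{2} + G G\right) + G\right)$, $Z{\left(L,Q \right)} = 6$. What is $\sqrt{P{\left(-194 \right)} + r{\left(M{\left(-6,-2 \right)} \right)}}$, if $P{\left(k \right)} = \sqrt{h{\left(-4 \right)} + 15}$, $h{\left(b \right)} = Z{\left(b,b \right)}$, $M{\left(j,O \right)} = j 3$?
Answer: $\sqrt{603 + \sqrt{21}} \approx 24.649$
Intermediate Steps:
$M{\left(j,O \right)} = 3 j$
$h{\left(b \right)} = 6$
$r{\left(G \right)} = -9 + 2 G + 2 G^{2}$ ($r{\left(G \right)} = -9 + \left(G + \left(\left(G^{2} + G G\right) + G\right)\right) = -9 + \left(G + \left(\left(G^{2} + G^{2}\right) + G\right)\right) = -9 + \left(G + \left(2 G^{2} + G\right)\right) = -9 + \left(G + \left(G + 2 G^{2}\right)\right) = -9 + \left(2 G + 2 G^{2}\right) = -9 + 2 G + 2 G^{2}$)
$P{\left(k \right)} = \sqrt{21}$ ($P{\left(k \right)} = \sqrt{6 + 15} = \sqrt{21}$)
$\sqrt{P{\left(-194 \right)} + r{\left(M{\left(-6,-2 \right)} \right)}} = \sqrt{\sqrt{21} + \left(-9 + 2 \cdot 3 \left(-6\right) + 2 \left(3 \left(-6\right)\right)^{2}\right)} = \sqrt{\sqrt{21} + \left(-9 + 2 \left(-18\right) + 2 \left(-18\right)^{2}\right)} = \sqrt{\sqrt{21} - -603} = \sqrt{\sqrt{21} + 603} = \sqrt{603 + \sqrt{21}}$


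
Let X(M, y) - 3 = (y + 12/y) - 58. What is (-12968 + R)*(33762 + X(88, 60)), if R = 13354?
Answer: 65170696/5 ≈ 1.3034e+7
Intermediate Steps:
X(M, y) = -55 + y + 12/y (X(M, y) = 3 + ((y + 12/y) - 58) = 3 + (-58 + y + 12/y) = -55 + y + 12/y)
(-12968 + R)*(33762 + X(88, 60)) = (-12968 + 13354)*(33762 + (-55 + 60 + 12/60)) = 386*(33762 + (-55 + 60 + 12*(1/60))) = 386*(33762 + (-55 + 60 + ⅕)) = 386*(33762 + 26/5) = 386*(168836/5) = 65170696/5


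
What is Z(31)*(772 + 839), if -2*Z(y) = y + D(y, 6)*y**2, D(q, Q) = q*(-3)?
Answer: 71964981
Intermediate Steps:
D(q, Q) = -3*q
Z(y) = -y/2 + 3*y**3/2 (Z(y) = -(y + (-3*y)*y**2)/2 = -(y - 3*y**3)/2 = -y/2 + 3*y**3/2)
Z(31)*(772 + 839) = ((1/2)*31*(-1 + 3*31**2))*(772 + 839) = ((1/2)*31*(-1 + 3*961))*1611 = ((1/2)*31*(-1 + 2883))*1611 = ((1/2)*31*2882)*1611 = 44671*1611 = 71964981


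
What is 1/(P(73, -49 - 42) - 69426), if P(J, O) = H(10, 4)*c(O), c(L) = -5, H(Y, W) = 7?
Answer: -1/69461 ≈ -1.4397e-5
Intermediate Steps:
P(J, O) = -35 (P(J, O) = 7*(-5) = -35)
1/(P(73, -49 - 42) - 69426) = 1/(-35 - 69426) = 1/(-69461) = -1/69461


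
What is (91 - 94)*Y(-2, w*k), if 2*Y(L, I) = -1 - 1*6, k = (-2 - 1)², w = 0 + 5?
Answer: 21/2 ≈ 10.500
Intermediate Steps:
w = 5
k = 9 (k = (-3)² = 9)
Y(L, I) = -7/2 (Y(L, I) = (-1 - 1*6)/2 = (-1 - 6)/2 = (½)*(-7) = -7/2)
(91 - 94)*Y(-2, w*k) = (91 - 94)*(-7/2) = -3*(-7/2) = 21/2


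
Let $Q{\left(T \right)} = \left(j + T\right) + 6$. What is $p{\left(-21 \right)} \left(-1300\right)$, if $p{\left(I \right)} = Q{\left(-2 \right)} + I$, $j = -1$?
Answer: $23400$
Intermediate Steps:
$Q{\left(T \right)} = 5 + T$ ($Q{\left(T \right)} = \left(-1 + T\right) + 6 = 5 + T$)
$p{\left(I \right)} = 3 + I$ ($p{\left(I \right)} = \left(5 - 2\right) + I = 3 + I$)
$p{\left(-21 \right)} \left(-1300\right) = \left(3 - 21\right) \left(-1300\right) = \left(-18\right) \left(-1300\right) = 23400$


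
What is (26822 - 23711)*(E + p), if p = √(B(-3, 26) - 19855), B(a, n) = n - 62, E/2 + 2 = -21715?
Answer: -135123174 + 3111*I*√19891 ≈ -1.3512e+8 + 4.3876e+5*I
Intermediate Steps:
E = -43434 (E = -4 + 2*(-21715) = -4 - 43430 = -43434)
B(a, n) = -62 + n
p = I*√19891 (p = √((-62 + 26) - 19855) = √(-36 - 19855) = √(-19891) = I*√19891 ≈ 141.04*I)
(26822 - 23711)*(E + p) = (26822 - 23711)*(-43434 + I*√19891) = 3111*(-43434 + I*√19891) = -135123174 + 3111*I*√19891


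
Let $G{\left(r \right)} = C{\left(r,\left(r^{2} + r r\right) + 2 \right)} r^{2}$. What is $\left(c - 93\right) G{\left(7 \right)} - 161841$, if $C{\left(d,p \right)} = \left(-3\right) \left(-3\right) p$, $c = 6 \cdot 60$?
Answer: $11612859$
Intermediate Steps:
$c = 360$
$C{\left(d,p \right)} = 9 p$
$G{\left(r \right)} = r^{2} \left(18 + 18 r^{2}\right)$ ($G{\left(r \right)} = 9 \left(\left(r^{2} + r r\right) + 2\right) r^{2} = 9 \left(\left(r^{2} + r^{2}\right) + 2\right) r^{2} = 9 \left(2 r^{2} + 2\right) r^{2} = 9 \left(2 + 2 r^{2}\right) r^{2} = \left(18 + 18 r^{2}\right) r^{2} = r^{2} \left(18 + 18 r^{2}\right)$)
$\left(c - 93\right) G{\left(7 \right)} - 161841 = \left(360 - 93\right) 18 \cdot 7^{2} \left(1 + 7^{2}\right) - 161841 = 267 \cdot 18 \cdot 49 \left(1 + 49\right) - 161841 = 267 \cdot 18 \cdot 49 \cdot 50 - 161841 = 267 \cdot 44100 - 161841 = 11774700 - 161841 = 11612859$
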